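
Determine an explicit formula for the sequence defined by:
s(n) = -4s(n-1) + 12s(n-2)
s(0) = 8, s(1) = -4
Characteristic equation: x² + 4x - 12 = 0, which factors as (x - (2))(x - (-6)) = 0.
Roots r₁ = 2, r₂ = -6 (distinct).
General solution: s(n) = A·(2)^n + B·(-6)^n.
From s(0) = 8: A + B = 8.
From s(1) = -4: 2A - 6B = -4.
Solving: A = \frac{11}{2}, B = \frac{5}{2}.
So s(n) = \frac{5 \left(-6\right)^{n}}{2} + \frac{11 \cdot 2^{n}}{2}.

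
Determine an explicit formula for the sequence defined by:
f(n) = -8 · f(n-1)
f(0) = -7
Pure geometric recurrence with ratio -8.
By induction f(n) = f(0) · (-8)^n = - 7 \left(-8\right)^{n}.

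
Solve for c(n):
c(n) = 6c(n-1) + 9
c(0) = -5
First-order linear non-homogeneous.
Homogeneous solution: c_h(n) = A·(6)^n.
Try constant particular solution c_p = K: K = 6K + 9 ⇒ K = - \frac{9}{5}.
General: c(n) = A·(6)^n - \frac{9}{5}.
Apply c(0) = -5: A - \frac{9}{5} = -5 ⇒ A = - \frac{16}{5}.
So c(n) = - \frac{16 \cdot 6^{n}}{5} - \frac{9}{5}.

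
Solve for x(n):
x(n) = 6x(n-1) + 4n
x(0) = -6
First-order linear with linear forcing.
Homogeneous solution: x_h(n) = A·(6)^n.
Try particular x_p(n) = pn + q. Substituting:
  pn + q = 6(p(n-1) + q) + 4n.
Matching the n-coefficient: p = 6p + 4 ⇒ p = - \frac{4}{5}.
Matching constants: q = -6p + 6q ⇒ q = - \frac{24}{25}.
General: x(n) = A·(6)^n - \frac{4 n}{5} - \frac{24}{25}.
Apply x(0) = -6: A - \frac{24}{25} = -6 ⇒ A = - \frac{126}{25}.
So x(n) = - \frac{126 \cdot 6^{n}}{25} - \frac{4 n}{5} - \frac{24}{25}.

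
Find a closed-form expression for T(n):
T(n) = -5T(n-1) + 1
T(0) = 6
First-order linear non-homogeneous.
Homogeneous solution: T_h(n) = A·(-5)^n.
Try constant particular solution T_p = K: K = -5K + 1 ⇒ K = \frac{1}{6}.
General: T(n) = A·(-5)^n + \frac{1}{6}.
Apply T(0) = 6: A + \frac{1}{6} = 6 ⇒ A = \frac{35}{6}.
So T(n) = \frac{35 \left(-5\right)^{n}}{6} + \frac{1}{6}.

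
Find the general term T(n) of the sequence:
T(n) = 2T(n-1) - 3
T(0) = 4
First-order linear non-homogeneous.
Homogeneous solution: T_h(n) = A·(2)^n.
Try constant particular solution T_p = K: K = 2K - 3 ⇒ K = 3.
General: T(n) = A·(2)^n + 3.
Apply T(0) = 4: A + 3 = 4 ⇒ A = 1.
So T(n) = 2^{n} + 3.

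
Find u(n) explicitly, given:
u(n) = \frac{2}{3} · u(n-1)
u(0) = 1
Pure geometric recurrence with ratio \frac{2}{3}.
By induction u(n) = u(0) · (\frac{2}{3})^n = \left(\frac{2}{3}\right)^{n}.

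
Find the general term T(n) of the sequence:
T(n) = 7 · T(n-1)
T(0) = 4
Pure geometric recurrence with ratio 7.
By induction T(n) = T(0) · (7)^n = 4 \cdot 7^{n}.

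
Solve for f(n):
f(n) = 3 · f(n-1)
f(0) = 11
Pure geometric recurrence with ratio 3.
By induction f(n) = f(0) · (3)^n = 11 \cdot 3^{n}.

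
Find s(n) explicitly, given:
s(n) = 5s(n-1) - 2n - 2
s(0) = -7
First-order linear with linear forcing.
Homogeneous solution: s_h(n) = A·(5)^n.
Try particular s_p(n) = pn + q. Substituting:
  pn + q = 5(p(n-1) + q) - 2n - 2.
Matching the n-coefficient: p = 5p - 2 ⇒ p = \frac{1}{2}.
Matching constants: q = -5p + 5q - 2 ⇒ q = \frac{9}{8}.
General: s(n) = A·(5)^n + \frac{n}{2} + \frac{9}{8}.
Apply s(0) = -7: A + \frac{9}{8} = -7 ⇒ A = - \frac{65}{8}.
So s(n) = - \frac{65 \cdot 5^{n}}{8} + \frac{n}{2} + \frac{9}{8}.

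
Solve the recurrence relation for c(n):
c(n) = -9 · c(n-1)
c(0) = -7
Pure geometric recurrence with ratio -9.
By induction c(n) = c(0) · (-9)^n = - 7 \left(-9\right)^{n}.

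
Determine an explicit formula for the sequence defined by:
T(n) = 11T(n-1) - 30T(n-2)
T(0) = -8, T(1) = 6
Characteristic equation: x² - 11x + 30 = 0, which factors as (x - (6))(x - (5)) = 0.
Roots r₁ = 6, r₂ = 5 (distinct).
General solution: T(n) = A·(6)^n + B·(5)^n.
From T(0) = -8: A + B = -8.
From T(1) = 6: 6A + 5B = 6.
Solving: A = 46, B = -54.
So T(n) = - 54 \cdot 5^{n} + 46 \cdot 6^{n}.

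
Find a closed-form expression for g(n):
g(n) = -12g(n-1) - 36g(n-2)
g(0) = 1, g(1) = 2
Characteristic equation: x² + 12x + 36 = 0, which is (x - (-6))².
Repeated root r = -6.
General solution: g(n) = (A + Bn)·(-6)^n.
From g(0) = 1: A = 1.
From g(1) = 2: (A + B)·(-6) = 2 ⇒ B = - \frac{4}{3}.
So g(n) = \left(1 - \frac{4 n}{3}\right) \cdot (-6)^n.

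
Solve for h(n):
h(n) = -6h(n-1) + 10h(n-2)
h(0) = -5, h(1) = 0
Characteristic equation: x² + 6x - 10 = 0.
Discriminant Δ = (-6)² + 4·(10) = 76.
Roots r₁,₂ = (-6 ± √76)/2, so r₁ = -3 + \sqrt{19}, r₂ = - \sqrt{19} - 3.
General solution: h(n) = A·r₁^n + B·r₂^n.
From the initial conditions, A + B = -5 and r₁A + r₂B = 0.
Since r₁ - r₂ = √76: A = (0 - (-5)r₂)/√76 = - \frac{5}{2} - \frac{15 \sqrt{19}}{38}, and B = -5 - A = - \frac{5}{2} + \frac{15 \sqrt{19}}{38}.
So h(n) = \left(- \frac{5}{2} - \frac{15 \sqrt{19}}{38}\right)\left(-3 + \sqrt{19}\right)^n + \left(- \frac{5}{2} + \frac{15 \sqrt{19}}{38}\right)\left(- \sqrt{19} - 3\right)^n.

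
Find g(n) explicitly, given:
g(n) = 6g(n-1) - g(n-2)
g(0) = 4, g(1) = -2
Characteristic equation: x² - 6x + 1 = 0.
Discriminant Δ = (6)² + 4·(-1) = 32.
Roots r₁,₂ = (6 ± √32)/2, so r₁ = 2 \sqrt{2} + 3, r₂ = 3 - 2 \sqrt{2}.
General solution: g(n) = A·r₁^n + B·r₂^n.
From the initial conditions, A + B = 4 and r₁A + r₂B = -2.
Since r₁ - r₂ = √32: A = (-2 - (4)r₂)/√32 = 2 - \frac{7 \sqrt{2}}{4}, and B = 4 - A = 2 + \frac{7 \sqrt{2}}{4}.
So g(n) = \left(2 - \frac{7 \sqrt{2}}{4}\right)\left(2 \sqrt{2} + 3\right)^n + \left(2 + \frac{7 \sqrt{2}}{4}\right)\left(3 - 2 \sqrt{2}\right)^n.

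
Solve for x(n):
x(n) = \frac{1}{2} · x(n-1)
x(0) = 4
Pure geometric recurrence with ratio \frac{1}{2}.
By induction x(n) = x(0) · (\frac{1}{2})^n = 4 \cdot 2^{- n}.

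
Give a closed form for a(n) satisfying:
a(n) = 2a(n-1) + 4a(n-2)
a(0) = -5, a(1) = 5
Characteristic equation: x² - 2x - 4 = 0.
Discriminant Δ = (2)² + 4·(4) = 20.
Roots r₁,₂ = (2 ± √20)/2, so r₁ = 1 + \sqrt{5}, r₂ = 1 - \sqrt{5}.
General solution: a(n) = A·r₁^n + B·r₂^n.
From the initial conditions, A + B = -5 and r₁A + r₂B = 5.
Since r₁ - r₂ = √20: A = (5 - (-5)r₂)/√20 = - \frac{5}{2} + \sqrt{5}, and B = -5 - A = - \frac{5}{2} - \sqrt{5}.
So a(n) = \left(- \frac{5}{2} + \sqrt{5}\right)\left(1 + \sqrt{5}\right)^n + \left(- \frac{5}{2} - \sqrt{5}\right)\left(1 - \sqrt{5}\right)^n.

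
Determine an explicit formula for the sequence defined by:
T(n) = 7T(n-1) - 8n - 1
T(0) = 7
First-order linear with linear forcing.
Homogeneous solution: T_h(n) = A·(7)^n.
Try particular T_p(n) = pn + q. Substituting:
  pn + q = 7(p(n-1) + q) - 8n - 1.
Matching the n-coefficient: p = 7p - 8 ⇒ p = \frac{4}{3}.
Matching constants: q = -7p + 7q - 1 ⇒ q = \frac{31}{18}.
General: T(n) = A·(7)^n + \frac{4 n}{3} + \frac{31}{18}.
Apply T(0) = 7: A + \frac{31}{18} = 7 ⇒ A = \frac{95}{18}.
So T(n) = \frac{95 \cdot 7^{n}}{18} + \frac{4 n}{3} + \frac{31}{18}.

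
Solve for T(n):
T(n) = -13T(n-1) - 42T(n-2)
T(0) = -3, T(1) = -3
Characteristic equation: x² + 13x + 42 = 0, which factors as (x - (-7))(x - (-6)) = 0.
Roots r₁ = -7, r₂ = -6 (distinct).
General solution: T(n) = A·(-7)^n + B·(-6)^n.
From T(0) = -3: A + B = -3.
From T(1) = -3: -7A - 6B = -3.
Solving: A = 21, B = -24.
So T(n) = - 24 \left(-6\right)^{n} + 21 \left(-7\right)^{n}.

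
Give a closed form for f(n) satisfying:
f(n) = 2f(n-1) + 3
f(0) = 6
First-order linear non-homogeneous.
Homogeneous solution: f_h(n) = A·(2)^n.
Try constant particular solution f_p = K: K = 2K + 3 ⇒ K = -3.
General: f(n) = A·(2)^n - 3.
Apply f(0) = 6: A - 3 = 6 ⇒ A = 9.
So f(n) = 9 \cdot 2^{n} - 3.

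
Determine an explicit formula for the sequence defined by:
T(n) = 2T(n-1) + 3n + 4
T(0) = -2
First-order linear with linear forcing.
Homogeneous solution: T_h(n) = A·(2)^n.
Try particular T_p(n) = pn + q. Substituting:
  pn + q = 2(p(n-1) + q) + 3n + 4.
Matching the n-coefficient: p = 2p + 3 ⇒ p = -3.
Matching constants: q = -2p + 2q + 4 ⇒ q = -10.
General: T(n) = A·(2)^n - 3 n - 10.
Apply T(0) = -2: A - 10 = -2 ⇒ A = 8.
So T(n) = 8 \cdot 2^{n} - 3 n - 10.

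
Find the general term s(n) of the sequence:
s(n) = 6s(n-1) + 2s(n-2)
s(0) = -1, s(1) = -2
Characteristic equation: x² - 6x - 2 = 0.
Discriminant Δ = (6)² + 4·(2) = 44.
Roots r₁,₂ = (6 ± √44)/2, so r₁ = 3 + \sqrt{11}, r₂ = 3 - \sqrt{11}.
General solution: s(n) = A·r₁^n + B·r₂^n.
From the initial conditions, A + B = -1 and r₁A + r₂B = -2.
Since r₁ - r₂ = √44: A = (-2 - (-1)r₂)/√44 = - \frac{1}{2} + \frac{\sqrt{11}}{22}, and B = -1 - A = - \frac{1}{2} - \frac{\sqrt{11}}{22}.
So s(n) = \left(- \frac{1}{2} + \frac{\sqrt{11}}{22}\right)\left(3 + \sqrt{11}\right)^n + \left(- \frac{1}{2} - \frac{\sqrt{11}}{22}\right)\left(3 - \sqrt{11}\right)^n.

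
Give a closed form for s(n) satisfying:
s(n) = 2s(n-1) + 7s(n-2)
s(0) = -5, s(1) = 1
Characteristic equation: x² - 2x - 7 = 0.
Discriminant Δ = (2)² + 4·(7) = 32.
Roots r₁,₂ = (2 ± √32)/2, so r₁ = 1 + 2 \sqrt{2}, r₂ = 1 - 2 \sqrt{2}.
General solution: s(n) = A·r₁^n + B·r₂^n.
From the initial conditions, A + B = -5 and r₁A + r₂B = 1.
Since r₁ - r₂ = √32: A = (1 - (-5)r₂)/√32 = - \frac{5}{2} + \frac{3 \sqrt{2}}{4}, and B = -5 - A = - \frac{5}{2} - \frac{3 \sqrt{2}}{4}.
So s(n) = \left(- \frac{5}{2} + \frac{3 \sqrt{2}}{4}\right)\left(1 + 2 \sqrt{2}\right)^n + \left(- \frac{5}{2} - \frac{3 \sqrt{2}}{4}\right)\left(1 - 2 \sqrt{2}\right)^n.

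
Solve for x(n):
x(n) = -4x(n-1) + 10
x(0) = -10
First-order linear non-homogeneous.
Homogeneous solution: x_h(n) = A·(-4)^n.
Try constant particular solution x_p = K: K = -4K + 10 ⇒ K = 2.
General: x(n) = A·(-4)^n + 2.
Apply x(0) = -10: A + 2 = -10 ⇒ A = -12.
So x(n) = 2 - 12 \left(-4\right)^{n}.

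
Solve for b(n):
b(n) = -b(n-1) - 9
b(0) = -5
First-order linear non-homogeneous.
Homogeneous solution: b_h(n) = A·(-1)^n.
Try constant particular solution b_p = K: K = -K - 9 ⇒ K = - \frac{9}{2}.
General: b(n) = A·(-1)^n - \frac{9}{2}.
Apply b(0) = -5: A - \frac{9}{2} = -5 ⇒ A = - \frac{1}{2}.
So b(n) = - \frac{\left(-1\right)^{n}}{2} - \frac{9}{2}.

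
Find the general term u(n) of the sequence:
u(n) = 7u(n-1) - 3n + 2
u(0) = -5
First-order linear with linear forcing.
Homogeneous solution: u_h(n) = A·(7)^n.
Try particular u_p(n) = pn + q. Substituting:
  pn + q = 7(p(n-1) + q) - 3n + 2.
Matching the n-coefficient: p = 7p - 3 ⇒ p = \frac{1}{2}.
Matching constants: q = -7p + 7q + 2 ⇒ q = \frac{1}{4}.
General: u(n) = A·(7)^n + \frac{n}{2} + \frac{1}{4}.
Apply u(0) = -5: A + \frac{1}{4} = -5 ⇒ A = - \frac{21}{4}.
So u(n) = - \frac{21 \cdot 7^{n}}{4} + \frac{n}{2} + \frac{1}{4}.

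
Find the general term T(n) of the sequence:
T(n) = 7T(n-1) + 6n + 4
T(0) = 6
First-order linear with linear forcing.
Homogeneous solution: T_h(n) = A·(7)^n.
Try particular T_p(n) = pn + q. Substituting:
  pn + q = 7(p(n-1) + q) + 6n + 4.
Matching the n-coefficient: p = 7p + 6 ⇒ p = -1.
Matching constants: q = -7p + 7q + 4 ⇒ q = - \frac{11}{6}.
General: T(n) = A·(7)^n - n - \frac{11}{6}.
Apply T(0) = 6: A - \frac{11}{6} = 6 ⇒ A = \frac{47}{6}.
So T(n) = \frac{47 \cdot 7^{n}}{6} - n - \frac{11}{6}.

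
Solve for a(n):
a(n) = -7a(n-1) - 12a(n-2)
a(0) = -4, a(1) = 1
Characteristic equation: x² + 7x + 12 = 0, which factors as (x - (-3))(x - (-4)) = 0.
Roots r₁ = -3, r₂ = -4 (distinct).
General solution: a(n) = A·(-3)^n + B·(-4)^n.
From a(0) = -4: A + B = -4.
From a(1) = 1: -3A - 4B = 1.
Solving: A = -15, B = 11.
So a(n) = - 15 \left(-3\right)^{n} + 11 \left(-4\right)^{n}.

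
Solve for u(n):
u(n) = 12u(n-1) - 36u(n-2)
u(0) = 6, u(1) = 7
Characteristic equation: x² - 12x + 36 = 0, which is (x - (6))².
Repeated root r = 6.
General solution: u(n) = (A + Bn)·(6)^n.
From u(0) = 6: A = 6.
From u(1) = 7: (A + B)·(6) = 7 ⇒ B = - \frac{29}{6}.
So u(n) = \left(6 - \frac{29 n}{6}\right) \cdot (6)^n.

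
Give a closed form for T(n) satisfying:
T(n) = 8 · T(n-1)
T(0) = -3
Pure geometric recurrence with ratio 8.
By induction T(n) = T(0) · (8)^n = - 3 \cdot 8^{n}.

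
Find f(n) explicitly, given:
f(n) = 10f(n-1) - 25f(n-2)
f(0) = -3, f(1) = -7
Characteristic equation: x² - 10x + 25 = 0, which is (x - (5))².
Repeated root r = 5.
General solution: f(n) = (A + Bn)·(5)^n.
From f(0) = -3: A = -3.
From f(1) = -7: (A + B)·(5) = -7 ⇒ B = \frac{8}{5}.
So f(n) = \left(\frac{8 n}{5} - 3\right) \cdot (5)^n.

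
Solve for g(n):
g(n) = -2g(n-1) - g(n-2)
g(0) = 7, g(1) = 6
Characteristic equation: x² + 2x + 1 = 0, which is (x - (-1))².
Repeated root r = -1.
General solution: g(n) = (A + Bn)·(-1)^n.
From g(0) = 7: A = 7.
From g(1) = 6: (A + B)·(-1) = 6 ⇒ B = -13.
So g(n) = \left(7 - 13 n\right) \cdot (-1)^n.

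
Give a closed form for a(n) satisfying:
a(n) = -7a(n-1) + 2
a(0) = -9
First-order linear non-homogeneous.
Homogeneous solution: a_h(n) = A·(-7)^n.
Try constant particular solution a_p = K: K = -7K + 2 ⇒ K = \frac{1}{4}.
General: a(n) = A·(-7)^n + \frac{1}{4}.
Apply a(0) = -9: A + \frac{1}{4} = -9 ⇒ A = - \frac{37}{4}.
So a(n) = \frac{1}{4} - \frac{37 \left(-7\right)^{n}}{4}.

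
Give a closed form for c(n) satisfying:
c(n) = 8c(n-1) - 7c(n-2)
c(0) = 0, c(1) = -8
Characteristic equation: x² - 8x + 7 = 0, which factors as (x - (1))(x - (7)) = 0.
Roots r₁ = 1, r₂ = 7 (distinct).
General solution: c(n) = A·(1)^n + B·(7)^n.
From c(0) = 0: A + B = 0.
From c(1) = -8: A + 7B = -8.
Solving: A = \frac{4}{3}, B = - \frac{4}{3}.
So c(n) = \frac{4}{3} - \frac{4 \cdot 7^{n}}{3}.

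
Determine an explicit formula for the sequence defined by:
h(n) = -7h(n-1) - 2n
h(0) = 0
First-order linear with linear forcing.
Homogeneous solution: h_h(n) = A·(-7)^n.
Try particular h_p(n) = pn + q. Substituting:
  pn + q = -7(p(n-1) + q) - 2n.
Matching the n-coefficient: p = -7p - 2 ⇒ p = - \frac{1}{4}.
Matching constants: q = 7p - 7q ⇒ q = - \frac{7}{32}.
General: h(n) = A·(-7)^n - \frac{n}{4} - \frac{7}{32}.
Apply h(0) = 0: A - \frac{7}{32} = 0 ⇒ A = \frac{7}{32}.
So h(n) = \frac{7 \left(-7\right)^{n}}{32} - \frac{n}{4} - \frac{7}{32}.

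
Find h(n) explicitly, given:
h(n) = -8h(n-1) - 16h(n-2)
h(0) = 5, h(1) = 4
Characteristic equation: x² + 8x + 16 = 0, which is (x - (-4))².
Repeated root r = -4.
General solution: h(n) = (A + Bn)·(-4)^n.
From h(0) = 5: A = 5.
From h(1) = 4: (A + B)·(-4) = 4 ⇒ B = -6.
So h(n) = \left(5 - 6 n\right) \cdot (-4)^n.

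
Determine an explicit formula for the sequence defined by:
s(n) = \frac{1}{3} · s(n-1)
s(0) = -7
Pure geometric recurrence with ratio \frac{1}{3}.
By induction s(n) = s(0) · (\frac{1}{3})^n = - 7 \cdot 3^{- n}.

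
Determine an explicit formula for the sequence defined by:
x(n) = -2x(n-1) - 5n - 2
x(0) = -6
First-order linear with linear forcing.
Homogeneous solution: x_h(n) = A·(-2)^n.
Try particular x_p(n) = pn + q. Substituting:
  pn + q = -2(p(n-1) + q) - 5n - 2.
Matching the n-coefficient: p = -2p - 5 ⇒ p = - \frac{5}{3}.
Matching constants: q = 2p - 2q - 2 ⇒ q = - \frac{16}{9}.
General: x(n) = A·(-2)^n - \frac{5 n}{3} - \frac{16}{9}.
Apply x(0) = -6: A - \frac{16}{9} = -6 ⇒ A = - \frac{38}{9}.
So x(n) = - \frac{38 \left(-2\right)^{n}}{9} - \frac{5 n}{3} - \frac{16}{9}.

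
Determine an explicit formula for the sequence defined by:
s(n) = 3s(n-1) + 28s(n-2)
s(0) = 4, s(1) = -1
Characteristic equation: x² - 3x - 28 = 0, which factors as (x - (7))(x - (-4)) = 0.
Roots r₁ = 7, r₂ = -4 (distinct).
General solution: s(n) = A·(7)^n + B·(-4)^n.
From s(0) = 4: A + B = 4.
From s(1) = -1: 7A - 4B = -1.
Solving: A = \frac{15}{11}, B = \frac{29}{11}.
So s(n) = \frac{29 \left(-4\right)^{n}}{11} + \frac{15 \cdot 7^{n}}{11}.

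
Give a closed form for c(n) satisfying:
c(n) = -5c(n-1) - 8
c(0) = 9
First-order linear non-homogeneous.
Homogeneous solution: c_h(n) = A·(-5)^n.
Try constant particular solution c_p = K: K = -5K - 8 ⇒ K = - \frac{4}{3}.
General: c(n) = A·(-5)^n - \frac{4}{3}.
Apply c(0) = 9: A - \frac{4}{3} = 9 ⇒ A = \frac{31}{3}.
So c(n) = \frac{31 \left(-5\right)^{n}}{3} - \frac{4}{3}.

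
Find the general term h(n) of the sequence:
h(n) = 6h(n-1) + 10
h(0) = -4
First-order linear non-homogeneous.
Homogeneous solution: h_h(n) = A·(6)^n.
Try constant particular solution h_p = K: K = 6K + 10 ⇒ K = -2.
General: h(n) = A·(6)^n - 2.
Apply h(0) = -4: A - 2 = -4 ⇒ A = -2.
So h(n) = - 2 \cdot 6^{n} - 2.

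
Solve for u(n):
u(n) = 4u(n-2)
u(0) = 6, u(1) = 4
Characteristic equation: x² - 4 = 0, which factors as (x - (2))(x - (-2)) = 0.
Roots r₁ = 2, r₂ = -2 (distinct).
General solution: u(n) = A·(2)^n + B·(-2)^n.
From u(0) = 6: A + B = 6.
From u(1) = 4: 2A - 2B = 4.
Solving: A = 4, B = 2.
So u(n) = 2 \left(-2\right)^{n} + 4 \cdot 2^{n}.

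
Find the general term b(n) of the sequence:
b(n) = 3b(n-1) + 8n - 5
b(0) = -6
First-order linear with linear forcing.
Homogeneous solution: b_h(n) = A·(3)^n.
Try particular b_p(n) = pn + q. Substituting:
  pn + q = 3(p(n-1) + q) + 8n - 5.
Matching the n-coefficient: p = 3p + 8 ⇒ p = -4.
Matching constants: q = -3p + 3q - 5 ⇒ q = - \frac{7}{2}.
General: b(n) = A·(3)^n - 4 n - \frac{7}{2}.
Apply b(0) = -6: A - \frac{7}{2} = -6 ⇒ A = - \frac{5}{2}.
So b(n) = - \frac{5 \cdot 3^{n}}{2} - 4 n - \frac{7}{2}.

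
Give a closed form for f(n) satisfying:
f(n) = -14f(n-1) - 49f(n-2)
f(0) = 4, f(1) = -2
Characteristic equation: x² + 14x + 49 = 0, which is (x - (-7))².
Repeated root r = -7.
General solution: f(n) = (A + Bn)·(-7)^n.
From f(0) = 4: A = 4.
From f(1) = -2: (A + B)·(-7) = -2 ⇒ B = - \frac{26}{7}.
So f(n) = \left(4 - \frac{26 n}{7}\right) \cdot (-7)^n.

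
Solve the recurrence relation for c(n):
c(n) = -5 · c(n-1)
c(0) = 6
Pure geometric recurrence with ratio -5.
By induction c(n) = c(0) · (-5)^n = 6 \left(-5\right)^{n}.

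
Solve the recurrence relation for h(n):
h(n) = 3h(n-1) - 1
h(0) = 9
First-order linear non-homogeneous.
Homogeneous solution: h_h(n) = A·(3)^n.
Try constant particular solution h_p = K: K = 3K - 1 ⇒ K = \frac{1}{2}.
General: h(n) = A·(3)^n + \frac{1}{2}.
Apply h(0) = 9: A + \frac{1}{2} = 9 ⇒ A = \frac{17}{2}.
So h(n) = \frac{17 \cdot 3^{n}}{2} + \frac{1}{2}.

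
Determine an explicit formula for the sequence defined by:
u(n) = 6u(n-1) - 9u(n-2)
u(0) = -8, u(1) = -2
Characteristic equation: x² - 6x + 9 = 0, which is (x - (3))².
Repeated root r = 3.
General solution: u(n) = (A + Bn)·(3)^n.
From u(0) = -8: A = -8.
From u(1) = -2: (A + B)·(3) = -2 ⇒ B = \frac{22}{3}.
So u(n) = \left(\frac{22 n}{3} - 8\right) \cdot (3)^n.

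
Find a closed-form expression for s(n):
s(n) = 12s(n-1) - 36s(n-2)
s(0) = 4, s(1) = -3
Characteristic equation: x² - 12x + 36 = 0, which is (x - (6))².
Repeated root r = 6.
General solution: s(n) = (A + Bn)·(6)^n.
From s(0) = 4: A = 4.
From s(1) = -3: (A + B)·(6) = -3 ⇒ B = - \frac{9}{2}.
So s(n) = \left(4 - \frac{9 n}{2}\right) \cdot (6)^n.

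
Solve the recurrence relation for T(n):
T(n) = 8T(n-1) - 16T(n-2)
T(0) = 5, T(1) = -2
Characteristic equation: x² - 8x + 16 = 0, which is (x - (4))².
Repeated root r = 4.
General solution: T(n) = (A + Bn)·(4)^n.
From T(0) = 5: A = 5.
From T(1) = -2: (A + B)·(4) = -2 ⇒ B = - \frac{11}{2}.
So T(n) = \left(5 - \frac{11 n}{2}\right) \cdot (4)^n.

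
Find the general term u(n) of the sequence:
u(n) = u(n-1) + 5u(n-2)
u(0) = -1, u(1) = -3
Characteristic equation: x² - x - 5 = 0.
Discriminant Δ = (1)² + 4·(5) = 21.
Roots r₁,₂ = (1 ± √21)/2, so r₁ = \frac{1}{2} + \frac{\sqrt{21}}{2}, r₂ = \frac{1}{2} - \frac{\sqrt{21}}{2}.
General solution: u(n) = A·r₁^n + B·r₂^n.
From the initial conditions, A + B = -1 and r₁A + r₂B = -3.
Since r₁ - r₂ = √21: A = (-3 - (-1)r₂)/√21 = - \frac{5 \sqrt{21}}{42} - \frac{1}{2}, and B = -1 - A = - \frac{1}{2} + \frac{5 \sqrt{21}}{42}.
So u(n) = \left(- \frac{5 \sqrt{21}}{42} - \frac{1}{2}\right)\left(\frac{1}{2} + \frac{\sqrt{21}}{2}\right)^n + \left(- \frac{1}{2} + \frac{5 \sqrt{21}}{42}\right)\left(\frac{1}{2} - \frac{\sqrt{21}}{2}\right)^n.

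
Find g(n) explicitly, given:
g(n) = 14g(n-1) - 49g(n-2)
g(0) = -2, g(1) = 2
Characteristic equation: x² - 14x + 49 = 0, which is (x - (7))².
Repeated root r = 7.
General solution: g(n) = (A + Bn)·(7)^n.
From g(0) = -2: A = -2.
From g(1) = 2: (A + B)·(7) = 2 ⇒ B = \frac{16}{7}.
So g(n) = \left(\frac{16 n}{7} - 2\right) \cdot (7)^n.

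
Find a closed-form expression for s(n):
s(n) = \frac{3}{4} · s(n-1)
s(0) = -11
Pure geometric recurrence with ratio \frac{3}{4}.
By induction s(n) = s(0) · (\frac{3}{4})^n = - 11 \left(\frac{3}{4}\right)^{n}.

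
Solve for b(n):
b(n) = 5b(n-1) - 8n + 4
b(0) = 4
First-order linear with linear forcing.
Homogeneous solution: b_h(n) = A·(5)^n.
Try particular b_p(n) = pn + q. Substituting:
  pn + q = 5(p(n-1) + q) - 8n + 4.
Matching the n-coefficient: p = 5p - 8 ⇒ p = 2.
Matching constants: q = -5p + 5q + 4 ⇒ q = \frac{3}{2}.
General: b(n) = A·(5)^n + 2 n + \frac{3}{2}.
Apply b(0) = 4: A + \frac{3}{2} = 4 ⇒ A = \frac{5}{2}.
So b(n) = \frac{5 \cdot 5^{n}}{2} + 2 n + \frac{3}{2}.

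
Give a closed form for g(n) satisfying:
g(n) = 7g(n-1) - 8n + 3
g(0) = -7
First-order linear with linear forcing.
Homogeneous solution: g_h(n) = A·(7)^n.
Try particular g_p(n) = pn + q. Substituting:
  pn + q = 7(p(n-1) + q) - 8n + 3.
Matching the n-coefficient: p = 7p - 8 ⇒ p = \frac{4}{3}.
Matching constants: q = -7p + 7q + 3 ⇒ q = \frac{19}{18}.
General: g(n) = A·(7)^n + \frac{4 n}{3} + \frac{19}{18}.
Apply g(0) = -7: A + \frac{19}{18} = -7 ⇒ A = - \frac{145}{18}.
So g(n) = - \frac{145 \cdot 7^{n}}{18} + \frac{4 n}{3} + \frac{19}{18}.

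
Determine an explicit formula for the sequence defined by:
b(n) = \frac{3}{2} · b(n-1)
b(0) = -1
Pure geometric recurrence with ratio \frac{3}{2}.
By induction b(n) = b(0) · (\frac{3}{2})^n = - \left(\frac{3}{2}\right)^{n}.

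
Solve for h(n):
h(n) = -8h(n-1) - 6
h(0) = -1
First-order linear non-homogeneous.
Homogeneous solution: h_h(n) = A·(-8)^n.
Try constant particular solution h_p = K: K = -8K - 6 ⇒ K = - \frac{2}{3}.
General: h(n) = A·(-8)^n - \frac{2}{3}.
Apply h(0) = -1: A - \frac{2}{3} = -1 ⇒ A = - \frac{1}{3}.
So h(n) = - \frac{\left(-8\right)^{n}}{3} - \frac{2}{3}.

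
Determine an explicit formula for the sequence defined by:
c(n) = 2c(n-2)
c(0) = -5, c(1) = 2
Characteristic equation: x² - 2 = 0.
Discriminant Δ = (0)² + 4·(2) = 8.
Roots r₁,₂ = (0 ± √8)/2, so r₁ = \sqrt{2}, r₂ = - \sqrt{2}.
General solution: c(n) = A·r₁^n + B·r₂^n.
From the initial conditions, A + B = -5 and r₁A + r₂B = 2.
Since r₁ - r₂ = √8: A = (2 - (-5)r₂)/√8 = - \frac{5}{2} + \frac{\sqrt{2}}{2}, and B = -5 - A = - \frac{5}{2} - \frac{\sqrt{2}}{2}.
So c(n) = \left(- \frac{5}{2} + \frac{\sqrt{2}}{2}\right)\left(\sqrt{2}\right)^n + \left(- \frac{5}{2} - \frac{\sqrt{2}}{2}\right)\left(- \sqrt{2}\right)^n.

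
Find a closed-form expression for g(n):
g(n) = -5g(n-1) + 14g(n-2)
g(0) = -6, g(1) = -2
Characteristic equation: x² + 5x - 14 = 0, which factors as (x - (-7))(x - (2)) = 0.
Roots r₁ = -7, r₂ = 2 (distinct).
General solution: g(n) = A·(-7)^n + B·(2)^n.
From g(0) = -6: A + B = -6.
From g(1) = -2: -7A + 2B = -2.
Solving: A = - \frac{10}{9}, B = - \frac{44}{9}.
So g(n) = - \frac{10 \left(-7\right)^{n}}{9} - \frac{44 \cdot 2^{n}}{9}.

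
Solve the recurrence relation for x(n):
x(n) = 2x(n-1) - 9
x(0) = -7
First-order linear non-homogeneous.
Homogeneous solution: x_h(n) = A·(2)^n.
Try constant particular solution x_p = K: K = 2K - 9 ⇒ K = 9.
General: x(n) = A·(2)^n + 9.
Apply x(0) = -7: A + 9 = -7 ⇒ A = -16.
So x(n) = 9 - 16 \cdot 2^{n}.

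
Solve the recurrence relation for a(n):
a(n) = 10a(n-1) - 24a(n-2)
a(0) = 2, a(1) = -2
Characteristic equation: x² - 10x + 24 = 0, which factors as (x - (4))(x - (6)) = 0.
Roots r₁ = 4, r₂ = 6 (distinct).
General solution: a(n) = A·(4)^n + B·(6)^n.
From a(0) = 2: A + B = 2.
From a(1) = -2: 4A + 6B = -2.
Solving: A = 7, B = -5.
So a(n) = 7 \cdot 4^{n} - 5 \cdot 6^{n}.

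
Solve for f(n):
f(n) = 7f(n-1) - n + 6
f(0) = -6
First-order linear with linear forcing.
Homogeneous solution: f_h(n) = A·(7)^n.
Try particular f_p(n) = pn + q. Substituting:
  pn + q = 7(p(n-1) + q) - n + 6.
Matching the n-coefficient: p = 7p - 1 ⇒ p = \frac{1}{6}.
Matching constants: q = -7p + 7q + 6 ⇒ q = - \frac{29}{36}.
General: f(n) = A·(7)^n + \frac{n}{6} - \frac{29}{36}.
Apply f(0) = -6: A - \frac{29}{36} = -6 ⇒ A = - \frac{187}{36}.
So f(n) = - \frac{187 \cdot 7^{n}}{36} + \frac{n}{6} - \frac{29}{36}.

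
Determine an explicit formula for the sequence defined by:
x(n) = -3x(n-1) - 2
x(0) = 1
First-order linear non-homogeneous.
Homogeneous solution: x_h(n) = A·(-3)^n.
Try constant particular solution x_p = K: K = -3K - 2 ⇒ K = - \frac{1}{2}.
General: x(n) = A·(-3)^n - \frac{1}{2}.
Apply x(0) = 1: A - \frac{1}{2} = 1 ⇒ A = \frac{3}{2}.
So x(n) = \frac{3 \left(-3\right)^{n}}{2} - \frac{1}{2}.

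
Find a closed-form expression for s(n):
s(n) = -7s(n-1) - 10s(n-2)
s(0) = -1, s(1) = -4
Characteristic equation: x² + 7x + 10 = 0, which factors as (x - (-5))(x - (-2)) = 0.
Roots r₁ = -5, r₂ = -2 (distinct).
General solution: s(n) = A·(-5)^n + B·(-2)^n.
From s(0) = -1: A + B = -1.
From s(1) = -4: -5A - 2B = -4.
Solving: A = 2, B = -3.
So s(n) = - 3 \left(-2\right)^{n} + 2 \left(-5\right)^{n}.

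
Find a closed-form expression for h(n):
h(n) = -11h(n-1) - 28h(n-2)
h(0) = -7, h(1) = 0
Characteristic equation: x² + 11x + 28 = 0, which factors as (x - (-4))(x - (-7)) = 0.
Roots r₁ = -4, r₂ = -7 (distinct).
General solution: h(n) = A·(-4)^n + B·(-7)^n.
From h(0) = -7: A + B = -7.
From h(1) = 0: -4A - 7B = 0.
Solving: A = - \frac{49}{3}, B = \frac{28}{3}.
So h(n) = - \frac{49 \left(-4\right)^{n}}{3} + \frac{28 \left(-7\right)^{n}}{3}.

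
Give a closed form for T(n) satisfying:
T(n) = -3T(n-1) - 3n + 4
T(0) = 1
First-order linear with linear forcing.
Homogeneous solution: T_h(n) = A·(-3)^n.
Try particular T_p(n) = pn + q. Substituting:
  pn + q = -3(p(n-1) + q) - 3n + 4.
Matching the n-coefficient: p = -3p - 3 ⇒ p = - \frac{3}{4}.
Matching constants: q = 3p - 3q + 4 ⇒ q = \frac{7}{16}.
General: T(n) = A·(-3)^n - \frac{3 n}{4} + \frac{7}{16}.
Apply T(0) = 1: A + \frac{7}{16} = 1 ⇒ A = \frac{9}{16}.
So T(n) = \frac{9 \left(-3\right)^{n}}{16} - \frac{3 n}{4} + \frac{7}{16}.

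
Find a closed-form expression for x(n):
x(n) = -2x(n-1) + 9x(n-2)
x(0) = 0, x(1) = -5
Characteristic equation: x² + 2x - 9 = 0.
Discriminant Δ = (-2)² + 4·(9) = 40.
Roots r₁,₂ = (-2 ± √40)/2, so r₁ = -1 + \sqrt{10}, r₂ = - \sqrt{10} - 1.
General solution: x(n) = A·r₁^n + B·r₂^n.
From the initial conditions, A + B = 0 and r₁A + r₂B = -5.
Since r₁ - r₂ = √40: A = (-5 - (0)r₂)/√40 = - \frac{\sqrt{10}}{4}, and B = 0 - A = \frac{\sqrt{10}}{4}.
So x(n) = \left(- \frac{\sqrt{10}}{4}\right)\left(-1 + \sqrt{10}\right)^n + \left(\frac{\sqrt{10}}{4}\right)\left(- \sqrt{10} - 1\right)^n.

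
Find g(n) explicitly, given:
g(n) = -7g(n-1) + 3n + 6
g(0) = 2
First-order linear with linear forcing.
Homogeneous solution: g_h(n) = A·(-7)^n.
Try particular g_p(n) = pn + q. Substituting:
  pn + q = -7(p(n-1) + q) + 3n + 6.
Matching the n-coefficient: p = -7p + 3 ⇒ p = \frac{3}{8}.
Matching constants: q = 7p - 7q + 6 ⇒ q = \frac{69}{64}.
General: g(n) = A·(-7)^n + \frac{3 n}{8} + \frac{69}{64}.
Apply g(0) = 2: A + \frac{69}{64} = 2 ⇒ A = \frac{59}{64}.
So g(n) = \frac{59 \left(-7\right)^{n}}{64} + \frac{3 n}{8} + \frac{69}{64}.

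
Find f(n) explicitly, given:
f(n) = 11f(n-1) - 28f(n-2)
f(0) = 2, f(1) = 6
Characteristic equation: x² - 11x + 28 = 0, which factors as (x - (7))(x - (4)) = 0.
Roots r₁ = 7, r₂ = 4 (distinct).
General solution: f(n) = A·(7)^n + B·(4)^n.
From f(0) = 2: A + B = 2.
From f(1) = 6: 7A + 4B = 6.
Solving: A = - \frac{2}{3}, B = \frac{8}{3}.
So f(n) = \frac{8 \cdot 4^{n}}{3} - \frac{2 \cdot 7^{n}}{3}.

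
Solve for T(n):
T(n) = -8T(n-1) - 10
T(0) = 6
First-order linear non-homogeneous.
Homogeneous solution: T_h(n) = A·(-8)^n.
Try constant particular solution T_p = K: K = -8K - 10 ⇒ K = - \frac{10}{9}.
General: T(n) = A·(-8)^n - \frac{10}{9}.
Apply T(0) = 6: A - \frac{10}{9} = 6 ⇒ A = \frac{64}{9}.
So T(n) = \frac{64 \left(-8\right)^{n}}{9} - \frac{10}{9}.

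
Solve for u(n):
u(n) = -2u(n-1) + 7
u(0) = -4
First-order linear non-homogeneous.
Homogeneous solution: u_h(n) = A·(-2)^n.
Try constant particular solution u_p = K: K = -2K + 7 ⇒ K = \frac{7}{3}.
General: u(n) = A·(-2)^n + \frac{7}{3}.
Apply u(0) = -4: A + \frac{7}{3} = -4 ⇒ A = - \frac{19}{3}.
So u(n) = \frac{7}{3} - \frac{19 \left(-2\right)^{n}}{3}.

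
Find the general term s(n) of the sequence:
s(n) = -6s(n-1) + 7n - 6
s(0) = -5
First-order linear with linear forcing.
Homogeneous solution: s_h(n) = A·(-6)^n.
Try particular s_p(n) = pn + q. Substituting:
  pn + q = -6(p(n-1) + q) + 7n - 6.
Matching the n-coefficient: p = -6p + 7 ⇒ p = 1.
Matching constants: q = 6p - 6q - 6 ⇒ q = 0.
General: s(n) = A·(-6)^n + n + 0.
Apply s(0) = -5: A + 0 = -5 ⇒ A = -5.
So s(n) = - 5 \left(-6\right)^{n} + n.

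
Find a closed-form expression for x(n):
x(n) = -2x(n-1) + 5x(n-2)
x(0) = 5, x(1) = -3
Characteristic equation: x² + 2x - 5 = 0.
Discriminant Δ = (-2)² + 4·(5) = 24.
Roots r₁,₂ = (-2 ± √24)/2, so r₁ = -1 + \sqrt{6}, r₂ = - \sqrt{6} - 1.
General solution: x(n) = A·r₁^n + B·r₂^n.
From the initial conditions, A + B = 5 and r₁A + r₂B = -3.
Since r₁ - r₂ = √24: A = (-3 - (5)r₂)/√24 = \frac{\sqrt{6}}{6} + \frac{5}{2}, and B = 5 - A = \frac{5}{2} - \frac{\sqrt{6}}{6}.
So x(n) = \left(\frac{\sqrt{6}}{6} + \frac{5}{2}\right)\left(-1 + \sqrt{6}\right)^n + \left(\frac{5}{2} - \frac{\sqrt{6}}{6}\right)\left(- \sqrt{6} - 1\right)^n.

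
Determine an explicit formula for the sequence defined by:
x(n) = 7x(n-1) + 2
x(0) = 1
First-order linear non-homogeneous.
Homogeneous solution: x_h(n) = A·(7)^n.
Try constant particular solution x_p = K: K = 7K + 2 ⇒ K = - \frac{1}{3}.
General: x(n) = A·(7)^n - \frac{1}{3}.
Apply x(0) = 1: A - \frac{1}{3} = 1 ⇒ A = \frac{4}{3}.
So x(n) = \frac{4 \cdot 7^{n}}{3} - \frac{1}{3}.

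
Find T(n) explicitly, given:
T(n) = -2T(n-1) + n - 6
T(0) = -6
First-order linear with linear forcing.
Homogeneous solution: T_h(n) = A·(-2)^n.
Try particular T_p(n) = pn + q. Substituting:
  pn + q = -2(p(n-1) + q) + n - 6.
Matching the n-coefficient: p = -2p + 1 ⇒ p = \frac{1}{3}.
Matching constants: q = 2p - 2q - 6 ⇒ q = - \frac{16}{9}.
General: T(n) = A·(-2)^n + \frac{n}{3} - \frac{16}{9}.
Apply T(0) = -6: A - \frac{16}{9} = -6 ⇒ A = - \frac{38}{9}.
So T(n) = - \frac{38 \left(-2\right)^{n}}{9} + \frac{n}{3} - \frac{16}{9}.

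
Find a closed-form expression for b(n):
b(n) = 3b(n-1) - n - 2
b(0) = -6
First-order linear with linear forcing.
Homogeneous solution: b_h(n) = A·(3)^n.
Try particular b_p(n) = pn + q. Substituting:
  pn + q = 3(p(n-1) + q) - n - 2.
Matching the n-coefficient: p = 3p - 1 ⇒ p = \frac{1}{2}.
Matching constants: q = -3p + 3q - 2 ⇒ q = \frac{7}{4}.
General: b(n) = A·(3)^n + \frac{n}{2} + \frac{7}{4}.
Apply b(0) = -6: A + \frac{7}{4} = -6 ⇒ A = - \frac{31}{4}.
So b(n) = - \frac{31 \cdot 3^{n}}{4} + \frac{n}{2} + \frac{7}{4}.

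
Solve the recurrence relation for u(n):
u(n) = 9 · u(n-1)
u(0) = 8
Pure geometric recurrence with ratio 9.
By induction u(n) = u(0) · (9)^n = 8 \cdot 9^{n}.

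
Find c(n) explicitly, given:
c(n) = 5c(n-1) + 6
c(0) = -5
First-order linear non-homogeneous.
Homogeneous solution: c_h(n) = A·(5)^n.
Try constant particular solution c_p = K: K = 5K + 6 ⇒ K = - \frac{3}{2}.
General: c(n) = A·(5)^n - \frac{3}{2}.
Apply c(0) = -5: A - \frac{3}{2} = -5 ⇒ A = - \frac{7}{2}.
So c(n) = - \frac{7 \cdot 5^{n}}{2} - \frac{3}{2}.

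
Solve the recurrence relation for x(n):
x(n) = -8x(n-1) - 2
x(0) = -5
First-order linear non-homogeneous.
Homogeneous solution: x_h(n) = A·(-8)^n.
Try constant particular solution x_p = K: K = -8K - 2 ⇒ K = - \frac{2}{9}.
General: x(n) = A·(-8)^n - \frac{2}{9}.
Apply x(0) = -5: A - \frac{2}{9} = -5 ⇒ A = - \frac{43}{9}.
So x(n) = - \frac{43 \left(-8\right)^{n}}{9} - \frac{2}{9}.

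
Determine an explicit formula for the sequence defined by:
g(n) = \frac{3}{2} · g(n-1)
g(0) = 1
Pure geometric recurrence with ratio \frac{3}{2}.
By induction g(n) = g(0) · (\frac{3}{2})^n = \left(\frac{3}{2}\right)^{n}.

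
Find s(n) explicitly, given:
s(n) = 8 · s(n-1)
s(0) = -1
Pure geometric recurrence with ratio 8.
By induction s(n) = s(0) · (8)^n = - 8^{n}.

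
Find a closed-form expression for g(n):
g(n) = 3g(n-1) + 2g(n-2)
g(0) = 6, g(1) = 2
Characteristic equation: x² - 3x - 2 = 0.
Discriminant Δ = (3)² + 4·(2) = 17.
Roots r₁,₂ = (3 ± √17)/2, so r₁ = \frac{3}{2} + \frac{\sqrt{17}}{2}, r₂ = \frac{3}{2} - \frac{\sqrt{17}}{2}.
General solution: g(n) = A·r₁^n + B·r₂^n.
From the initial conditions, A + B = 6 and r₁A + r₂B = 2.
Since r₁ - r₂ = √17: A = (2 - (6)r₂)/√17 = 3 - \frac{7 \sqrt{17}}{17}, and B = 6 - A = \frac{7 \sqrt{17}}{17} + 3.
So g(n) = \left(3 - \frac{7 \sqrt{17}}{17}\right)\left(\frac{3}{2} + \frac{\sqrt{17}}{2}\right)^n + \left(\frac{7 \sqrt{17}}{17} + 3\right)\left(\frac{3}{2} - \frac{\sqrt{17}}{2}\right)^n.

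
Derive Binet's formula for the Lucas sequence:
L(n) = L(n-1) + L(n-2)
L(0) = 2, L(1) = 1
This is the Lucas sequence.
Characteristic equation: x² - x - 1 = 0; roots r₁ = \frac{1}{2} + \frac{\sqrt{5}}{2}, r₂ = \frac{1}{2} - \frac{\sqrt{5}}{2}.
General: L(n) = A·r₁^n + B·r₂^n. Solving with L(0)=2, L(1)=1 gives A = 1, B = 1.
So L(n) = 2^{- n} \left(\left(1 - \sqrt{5}\right)^{n} + \left(1 + \sqrt{5}\right)^{n}\right).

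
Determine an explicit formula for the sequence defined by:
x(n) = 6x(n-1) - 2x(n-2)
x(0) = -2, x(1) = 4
Characteristic equation: x² - 6x + 2 = 0.
Discriminant Δ = (6)² + 4·(-2) = 28.
Roots r₁,₂ = (6 ± √28)/2, so r₁ = \sqrt{7} + 3, r₂ = 3 - \sqrt{7}.
General solution: x(n) = A·r₁^n + B·r₂^n.
From the initial conditions, A + B = -2 and r₁A + r₂B = 4.
Since r₁ - r₂ = √28: A = (4 - (-2)r₂)/√28 = -1 + \frac{5 \sqrt{7}}{7}, and B = -2 - A = - \frac{5 \sqrt{7}}{7} - 1.
So x(n) = \left(-1 + \frac{5 \sqrt{7}}{7}\right)\left(\sqrt{7} + 3\right)^n + \left(- \frac{5 \sqrt{7}}{7} - 1\right)\left(3 - \sqrt{7}\right)^n.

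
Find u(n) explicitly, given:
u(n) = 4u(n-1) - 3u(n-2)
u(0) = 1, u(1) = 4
Characteristic equation: x² - 4x + 3 = 0, which factors as (x - (1))(x - (3)) = 0.
Roots r₁ = 1, r₂ = 3 (distinct).
General solution: u(n) = A·(1)^n + B·(3)^n.
From u(0) = 1: A + B = 1.
From u(1) = 4: A + 3B = 4.
Solving: A = - \frac{1}{2}, B = \frac{3}{2}.
So u(n) = \frac{3 \cdot 3^{n}}{2} - \frac{1}{2}.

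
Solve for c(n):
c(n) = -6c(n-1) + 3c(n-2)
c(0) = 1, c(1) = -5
Characteristic equation: x² + 6x - 3 = 0.
Discriminant Δ = (-6)² + 4·(3) = 48.
Roots r₁,₂ = (-6 ± √48)/2, so r₁ = -3 + 2 \sqrt{3}, r₂ = - 2 \sqrt{3} - 3.
General solution: c(n) = A·r₁^n + B·r₂^n.
From the initial conditions, A + B = 1 and r₁A + r₂B = -5.
Since r₁ - r₂ = √48: A = (-5 - (1)r₂)/√48 = \frac{1}{2} - \frac{\sqrt{3}}{6}, and B = 1 - A = \frac{\sqrt{3}}{6} + \frac{1}{2}.
So c(n) = \left(\frac{1}{2} - \frac{\sqrt{3}}{6}\right)\left(-3 + 2 \sqrt{3}\right)^n + \left(\frac{\sqrt{3}}{6} + \frac{1}{2}\right)\left(- 2 \sqrt{3} - 3\right)^n.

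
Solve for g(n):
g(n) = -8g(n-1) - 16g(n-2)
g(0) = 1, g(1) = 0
Characteristic equation: x² + 8x + 16 = 0, which is (x - (-4))².
Repeated root r = -4.
General solution: g(n) = (A + Bn)·(-4)^n.
From g(0) = 1: A = 1.
From g(1) = 0: (A + B)·(-4) = 0 ⇒ B = -1.
So g(n) = \left(1 - n\right) \cdot (-4)^n.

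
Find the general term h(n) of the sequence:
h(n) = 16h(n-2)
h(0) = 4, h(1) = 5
Characteristic equation: x² - 16 = 0, which factors as (x - (-4))(x - (4)) = 0.
Roots r₁ = -4, r₂ = 4 (distinct).
General solution: h(n) = A·(-4)^n + B·(4)^n.
From h(0) = 4: A + B = 4.
From h(1) = 5: -4A + 4B = 5.
Solving: A = \frac{11}{8}, B = \frac{21}{8}.
So h(n) = \frac{11 \left(-4\right)^{n}}{8} + \frac{21 \cdot 4^{n}}{8}.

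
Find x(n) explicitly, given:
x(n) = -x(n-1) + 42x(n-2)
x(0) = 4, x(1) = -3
Characteristic equation: x² + x - 42 = 0, which factors as (x - (6))(x - (-7)) = 0.
Roots r₁ = 6, r₂ = -7 (distinct).
General solution: x(n) = A·(6)^n + B·(-7)^n.
From x(0) = 4: A + B = 4.
From x(1) = -3: 6A - 7B = -3.
Solving: A = \frac{25}{13}, B = \frac{27}{13}.
So x(n) = \frac{27 \left(-7\right)^{n}}{13} + \frac{25 \cdot 6^{n}}{13}.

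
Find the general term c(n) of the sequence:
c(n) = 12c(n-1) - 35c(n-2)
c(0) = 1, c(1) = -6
Characteristic equation: x² - 12x + 35 = 0, which factors as (x - (5))(x - (7)) = 0.
Roots r₁ = 5, r₂ = 7 (distinct).
General solution: c(n) = A·(5)^n + B·(7)^n.
From c(0) = 1: A + B = 1.
From c(1) = -6: 5A + 7B = -6.
Solving: A = \frac{13}{2}, B = - \frac{11}{2}.
So c(n) = \frac{13 \cdot 5^{n}}{2} - \frac{11 \cdot 7^{n}}{2}.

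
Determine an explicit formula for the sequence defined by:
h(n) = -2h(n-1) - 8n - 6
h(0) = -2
First-order linear with linear forcing.
Homogeneous solution: h_h(n) = A·(-2)^n.
Try particular h_p(n) = pn + q. Substituting:
  pn + q = -2(p(n-1) + q) - 8n - 6.
Matching the n-coefficient: p = -2p - 8 ⇒ p = - \frac{8}{3}.
Matching constants: q = 2p - 2q - 6 ⇒ q = - \frac{34}{9}.
General: h(n) = A·(-2)^n - \frac{8 n}{3} - \frac{34}{9}.
Apply h(0) = -2: A - \frac{34}{9} = -2 ⇒ A = \frac{16}{9}.
So h(n) = \frac{16 \left(-2\right)^{n}}{9} - \frac{8 n}{3} - \frac{34}{9}.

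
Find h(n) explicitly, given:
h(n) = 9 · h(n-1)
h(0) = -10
Pure geometric recurrence with ratio 9.
By induction h(n) = h(0) · (9)^n = - 10 \cdot 9^{n}.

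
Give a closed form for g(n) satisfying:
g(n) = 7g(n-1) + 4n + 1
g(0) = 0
First-order linear with linear forcing.
Homogeneous solution: g_h(n) = A·(7)^n.
Try particular g_p(n) = pn + q. Substituting:
  pn + q = 7(p(n-1) + q) + 4n + 1.
Matching the n-coefficient: p = 7p + 4 ⇒ p = - \frac{2}{3}.
Matching constants: q = -7p + 7q + 1 ⇒ q = - \frac{17}{18}.
General: g(n) = A·(7)^n - \frac{2 n}{3} - \frac{17}{18}.
Apply g(0) = 0: A - \frac{17}{18} = 0 ⇒ A = \frac{17}{18}.
So g(n) = \frac{17 \cdot 7^{n}}{18} - \frac{2 n}{3} - \frac{17}{18}.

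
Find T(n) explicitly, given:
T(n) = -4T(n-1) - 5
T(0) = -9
First-order linear non-homogeneous.
Homogeneous solution: T_h(n) = A·(-4)^n.
Try constant particular solution T_p = K: K = -4K - 5 ⇒ K = -1.
General: T(n) = A·(-4)^n - 1.
Apply T(0) = -9: A - 1 = -9 ⇒ A = -8.
So T(n) = - 8 \left(-4\right)^{n} - 1.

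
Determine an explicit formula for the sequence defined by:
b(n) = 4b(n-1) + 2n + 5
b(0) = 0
First-order linear with linear forcing.
Homogeneous solution: b_h(n) = A·(4)^n.
Try particular b_p(n) = pn + q. Substituting:
  pn + q = 4(p(n-1) + q) + 2n + 5.
Matching the n-coefficient: p = 4p + 2 ⇒ p = - \frac{2}{3}.
Matching constants: q = -4p + 4q + 5 ⇒ q = - \frac{23}{9}.
General: b(n) = A·(4)^n - \frac{2 n}{3} - \frac{23}{9}.
Apply b(0) = 0: A - \frac{23}{9} = 0 ⇒ A = \frac{23}{9}.
So b(n) = \frac{23 \cdot 4^{n}}{9} - \frac{2 n}{3} - \frac{23}{9}.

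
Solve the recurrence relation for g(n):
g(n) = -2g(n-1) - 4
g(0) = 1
First-order linear non-homogeneous.
Homogeneous solution: g_h(n) = A·(-2)^n.
Try constant particular solution g_p = K: K = -2K - 4 ⇒ K = - \frac{4}{3}.
General: g(n) = A·(-2)^n - \frac{4}{3}.
Apply g(0) = 1: A - \frac{4}{3} = 1 ⇒ A = \frac{7}{3}.
So g(n) = \frac{7 \left(-2\right)^{n}}{3} - \frac{4}{3}.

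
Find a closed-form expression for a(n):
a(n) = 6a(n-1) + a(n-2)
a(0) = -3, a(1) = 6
Characteristic equation: x² - 6x - 1 = 0.
Discriminant Δ = (6)² + 4·(1) = 40.
Roots r₁,₂ = (6 ± √40)/2, so r₁ = 3 + \sqrt{10}, r₂ = 3 - \sqrt{10}.
General solution: a(n) = A·r₁^n + B·r₂^n.
From the initial conditions, A + B = -3 and r₁A + r₂B = 6.
Since r₁ - r₂ = √40: A = (6 - (-3)r₂)/√40 = - \frac{3}{2} + \frac{3 \sqrt{10}}{4}, and B = -3 - A = - \frac{3 \sqrt{10}}{4} - \frac{3}{2}.
So a(n) = \left(- \frac{3}{2} + \frac{3 \sqrt{10}}{4}\right)\left(3 + \sqrt{10}\right)^n + \left(- \frac{3 \sqrt{10}}{4} - \frac{3}{2}\right)\left(3 - \sqrt{10}\right)^n.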